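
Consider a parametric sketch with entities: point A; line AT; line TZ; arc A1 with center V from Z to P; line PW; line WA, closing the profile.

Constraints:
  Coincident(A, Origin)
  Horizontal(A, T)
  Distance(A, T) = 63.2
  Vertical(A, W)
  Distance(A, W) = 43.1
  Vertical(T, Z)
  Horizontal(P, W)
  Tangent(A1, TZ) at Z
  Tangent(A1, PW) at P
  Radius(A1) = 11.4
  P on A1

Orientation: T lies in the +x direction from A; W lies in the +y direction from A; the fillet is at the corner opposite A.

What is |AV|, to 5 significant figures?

60.730

A is at the origin; A and T share the same y with |AT| = 63.2 and T on the +x side, so T = (63.200, 0.0000). AW is vertical with |AW| = 43.1 and W on the +y side, so W = (0.0000, 43.100). The virtual corner opposite A is at (63.200, 43.100). Tangency of A1 to TZ means the radius VZ is perpendicular to TZ and tangency of A1 to PW means the radius VP is perpendicular to PW, with radius 11.4, so the center V sits 11.4 in from both sides at V = (51.800, 31.700). Then |AV| = |V − A| = 60.730.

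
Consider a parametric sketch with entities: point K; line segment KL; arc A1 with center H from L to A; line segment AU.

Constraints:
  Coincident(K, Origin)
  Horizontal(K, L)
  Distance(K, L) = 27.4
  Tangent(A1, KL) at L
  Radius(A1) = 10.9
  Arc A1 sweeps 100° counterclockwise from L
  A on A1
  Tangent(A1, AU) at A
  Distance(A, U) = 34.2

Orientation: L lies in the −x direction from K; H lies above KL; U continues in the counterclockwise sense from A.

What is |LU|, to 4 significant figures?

46.72

On A1, L sits at bearing -90° from H; a 100° counterclockwise sweep puts A at bearing 10°, so A = H + 10.9·(cos 10°, sin 10°) = (-16.67, 12.79). The tangent condition forces HA to be normal to AU, so AU runs along (−sin 10°, cos 10°); with |AU| = 34.2, U = (-22.60, 46.47). Then |LU| = |U − L| = 46.72.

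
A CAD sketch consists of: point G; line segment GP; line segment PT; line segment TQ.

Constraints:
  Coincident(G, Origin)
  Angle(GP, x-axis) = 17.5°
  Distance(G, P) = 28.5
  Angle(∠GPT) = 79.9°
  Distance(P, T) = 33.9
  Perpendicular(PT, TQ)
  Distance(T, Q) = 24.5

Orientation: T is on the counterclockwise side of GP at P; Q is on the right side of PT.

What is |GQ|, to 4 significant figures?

59.98

∠GPT = 79.9°, so PT runs at 17.5° + (180° − 79.9°) = 117.6° from the x-axis; with |PT| = 33.9, T = P + 33.9·(cos 117.6°, sin 117.6°) = (11.48, 38.61). PT is perpendicular to TQ; with |TQ| = 24.5 on the right of PT, Q = T + 24.5·(0.8862, 0.4633) = (33.19, 49.96). Then |GQ| = |Q − G| = 59.98.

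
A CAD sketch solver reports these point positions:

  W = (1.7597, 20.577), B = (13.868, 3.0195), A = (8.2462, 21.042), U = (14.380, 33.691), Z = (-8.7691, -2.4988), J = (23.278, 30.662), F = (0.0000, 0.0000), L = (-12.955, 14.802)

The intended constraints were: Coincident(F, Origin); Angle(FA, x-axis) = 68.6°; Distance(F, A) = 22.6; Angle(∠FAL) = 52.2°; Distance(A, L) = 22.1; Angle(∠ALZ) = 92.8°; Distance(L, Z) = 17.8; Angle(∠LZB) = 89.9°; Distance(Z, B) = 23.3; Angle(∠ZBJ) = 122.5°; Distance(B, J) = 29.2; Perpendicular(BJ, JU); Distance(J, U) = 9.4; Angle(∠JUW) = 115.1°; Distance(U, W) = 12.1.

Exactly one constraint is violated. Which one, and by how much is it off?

Distance(U, W) = 12.1 — off by 6.10.

F = (0.00, 0.00) ✓; FA at 68.60° ✓; |FA| = 22.60 ✓; ∠FAL = 52.20° ✓; |AL| = 22.10 ✓; ∠ALZ = 92.80° ✓; |LZ| = 17.80 ✓; ∠LZB = 89.90° ✓; |ZB| = 23.30 ✓; ∠ZBJ = 122.5° ✓; |BJ| = 29.20 ✓; ∠(BJ, JU) = 90.00° ✓; |JU| = 9.399 ✓; ∠JUW = 115.1° ✓; |UW| = 18.20 ✗.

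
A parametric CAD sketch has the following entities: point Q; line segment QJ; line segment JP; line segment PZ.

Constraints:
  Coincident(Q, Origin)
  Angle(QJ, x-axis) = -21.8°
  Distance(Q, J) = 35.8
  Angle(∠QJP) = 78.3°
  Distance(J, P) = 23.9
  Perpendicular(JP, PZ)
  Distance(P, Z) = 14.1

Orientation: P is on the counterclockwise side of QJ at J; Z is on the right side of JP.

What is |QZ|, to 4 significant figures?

51.90

Q is at the origin; QJ runs at -21.8° with length 35.8, so J = 35.8·(cos -21.8°, sin -21.8°) = (33.24, -13.29). ∠QJP = 78.3°, so JP runs at -21.8° + (180° − 78.3°) = 79.90° from the x-axis; with |JP| = 23.9, P = J + 23.9·(cos 79.90°, sin 79.90°) = (37.43, 10.23). JP is perpendicular to PZ; with |PZ| = 14.1 on the right of JP, Z = P + 14.1·(0.9845, -0.1754) = (51.31, 7.762). Then |QZ| = |Z − Q| = 51.90.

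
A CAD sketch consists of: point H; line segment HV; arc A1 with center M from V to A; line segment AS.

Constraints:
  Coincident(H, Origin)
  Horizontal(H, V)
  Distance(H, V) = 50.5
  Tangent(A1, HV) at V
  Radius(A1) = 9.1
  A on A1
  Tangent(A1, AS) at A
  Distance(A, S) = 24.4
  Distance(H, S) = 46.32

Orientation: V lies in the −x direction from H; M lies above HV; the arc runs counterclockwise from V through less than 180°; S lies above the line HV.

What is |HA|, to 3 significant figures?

42.3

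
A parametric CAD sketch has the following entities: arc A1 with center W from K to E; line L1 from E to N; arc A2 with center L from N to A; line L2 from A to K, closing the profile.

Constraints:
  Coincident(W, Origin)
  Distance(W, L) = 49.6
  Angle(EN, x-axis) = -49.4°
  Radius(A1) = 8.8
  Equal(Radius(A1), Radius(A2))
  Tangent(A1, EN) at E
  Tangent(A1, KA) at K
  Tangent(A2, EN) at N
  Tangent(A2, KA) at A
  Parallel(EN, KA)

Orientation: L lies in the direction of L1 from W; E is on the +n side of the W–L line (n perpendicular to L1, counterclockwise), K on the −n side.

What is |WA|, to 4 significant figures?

50.37

The slot axis is L1's direction at -49.4°, so u = (cos -49.4°, sin -49.4°) = (0.6508, -0.7593) and n = (−sin -49.4°, cos -49.4°) = (0.7593, 0.6508). W is at the origin and L lies 49.6 along u from W, so L = 49.6·u = (32.28, -37.66). Tangency of A1 to both parallel lines with radius 8.8 puts E and K at W ± 8.8·n: E = (6.682, 5.727), K = (-6.682, -5.727). Equal radii place N and A the same way about L: N = L + 8.8·n = (38.96, -31.93), A = L − 8.8·n = (25.60, -43.39). Then |WA| = |A − W| = 50.37.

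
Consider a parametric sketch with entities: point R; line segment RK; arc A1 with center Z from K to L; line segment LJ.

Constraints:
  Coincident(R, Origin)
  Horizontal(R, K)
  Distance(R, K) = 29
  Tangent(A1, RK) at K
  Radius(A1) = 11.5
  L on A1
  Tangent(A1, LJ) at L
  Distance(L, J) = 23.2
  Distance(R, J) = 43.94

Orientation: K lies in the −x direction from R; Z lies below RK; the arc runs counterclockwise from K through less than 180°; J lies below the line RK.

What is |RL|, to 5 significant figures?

42.365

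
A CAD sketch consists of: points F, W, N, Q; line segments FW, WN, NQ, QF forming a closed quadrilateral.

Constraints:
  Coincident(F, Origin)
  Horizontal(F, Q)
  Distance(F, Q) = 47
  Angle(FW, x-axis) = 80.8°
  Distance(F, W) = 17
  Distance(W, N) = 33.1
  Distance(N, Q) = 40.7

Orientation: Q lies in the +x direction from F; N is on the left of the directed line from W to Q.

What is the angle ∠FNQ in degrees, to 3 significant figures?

64.5°

Checks: |WN| = 33.10 ✓; |NQ| = 40.70 ✓.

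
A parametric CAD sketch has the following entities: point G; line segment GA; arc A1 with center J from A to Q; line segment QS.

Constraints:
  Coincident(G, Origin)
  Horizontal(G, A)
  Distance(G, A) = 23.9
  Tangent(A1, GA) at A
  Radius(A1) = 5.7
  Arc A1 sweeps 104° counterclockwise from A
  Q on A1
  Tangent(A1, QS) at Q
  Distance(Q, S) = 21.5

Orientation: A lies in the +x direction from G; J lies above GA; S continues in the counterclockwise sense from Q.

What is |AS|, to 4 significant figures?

27.94

G is at the origin; GA is horizontal with |GA| = 23.9 and A on the +x side, so A = (23.90, 0.000). A1 meets GA tangentially, so JA is at right angles to GA, so J = A + (0, 5.7) = (23.90, 5.700). On A1, A sits at bearing -90° from J; a 104° counterclockwise sweep puts Q at bearing 14°, so Q = J + 5.7·(cos 14°, sin 14°) = (29.43, 7.079). A1 meets QS tangentially, so JQ is at right angles to QS, so QS runs along (−sin 14°, cos 14°); with |QS| = 21.5, S = (24.23, 27.94). Then |AS| = |S − A| = 27.94.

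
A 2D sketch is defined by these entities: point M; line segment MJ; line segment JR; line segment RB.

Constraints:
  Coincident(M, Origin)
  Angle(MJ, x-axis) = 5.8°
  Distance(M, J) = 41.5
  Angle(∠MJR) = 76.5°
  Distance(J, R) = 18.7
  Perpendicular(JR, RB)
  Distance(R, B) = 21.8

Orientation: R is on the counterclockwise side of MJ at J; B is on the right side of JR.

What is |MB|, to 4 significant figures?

62.80

∠MJR = 76.5°, so JR runs at 5.8° + (180° − 76.5°) = 109.3° from the x-axis; with |JR| = 18.7, R = J + 18.7·(cos 109.3°, sin 109.3°) = (35.11, 21.84). The perpendicularity gives RB at right angles to JR; with |RB| = 21.8 on the right of JR, B = R + 21.8·(0.9438, 0.3305) = (55.68, 29.05). Then |MB| = |B − M| = 62.80.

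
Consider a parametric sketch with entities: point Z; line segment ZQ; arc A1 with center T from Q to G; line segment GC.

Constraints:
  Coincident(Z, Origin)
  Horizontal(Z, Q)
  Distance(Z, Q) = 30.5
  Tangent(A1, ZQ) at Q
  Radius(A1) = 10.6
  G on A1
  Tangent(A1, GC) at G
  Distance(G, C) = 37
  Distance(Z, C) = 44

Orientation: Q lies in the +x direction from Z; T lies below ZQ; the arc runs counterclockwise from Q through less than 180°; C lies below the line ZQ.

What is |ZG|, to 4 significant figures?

21.70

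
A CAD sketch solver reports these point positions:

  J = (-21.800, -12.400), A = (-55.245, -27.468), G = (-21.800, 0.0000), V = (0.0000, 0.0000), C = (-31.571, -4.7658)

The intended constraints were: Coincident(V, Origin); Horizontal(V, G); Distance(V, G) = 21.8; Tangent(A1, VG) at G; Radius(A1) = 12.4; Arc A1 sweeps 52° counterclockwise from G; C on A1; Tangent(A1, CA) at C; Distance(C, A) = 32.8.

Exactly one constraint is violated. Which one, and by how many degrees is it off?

Tangent(A1, CA) at C — off by 8.20°.

V = (0.00, 0.00) ✓; V.y = 0.00, G.y = 0.00 ✓; |VG| = 21.80 ✓; ∠(JG, GV) = 90.00° ✓; |JG| = 12.40 ✓; bearing(J→C) − bearing(J→G) = 52.00° ✓; |JC| = 12.40 ✓; ∠(JC, CA) = 98.20° ✗; |CA| = 32.80 ✓.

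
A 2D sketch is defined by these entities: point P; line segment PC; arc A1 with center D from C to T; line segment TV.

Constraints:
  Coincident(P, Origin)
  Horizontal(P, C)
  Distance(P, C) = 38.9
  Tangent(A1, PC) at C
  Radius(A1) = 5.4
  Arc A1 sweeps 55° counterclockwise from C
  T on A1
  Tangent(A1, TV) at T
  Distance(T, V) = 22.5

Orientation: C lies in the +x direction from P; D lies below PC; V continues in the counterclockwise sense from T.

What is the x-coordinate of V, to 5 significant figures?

21.571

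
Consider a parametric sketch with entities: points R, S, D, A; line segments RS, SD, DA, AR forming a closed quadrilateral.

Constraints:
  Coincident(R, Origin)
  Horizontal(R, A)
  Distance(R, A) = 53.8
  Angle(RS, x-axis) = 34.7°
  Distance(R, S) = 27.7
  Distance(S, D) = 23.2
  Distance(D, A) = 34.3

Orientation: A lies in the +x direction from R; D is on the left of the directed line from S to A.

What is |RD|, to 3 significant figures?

50.8

Checks: |RA| = 53.80 ✓; |RS| = 27.70 ✓; |SD| = 23.20 ✓; |DA| = 34.30 ✓.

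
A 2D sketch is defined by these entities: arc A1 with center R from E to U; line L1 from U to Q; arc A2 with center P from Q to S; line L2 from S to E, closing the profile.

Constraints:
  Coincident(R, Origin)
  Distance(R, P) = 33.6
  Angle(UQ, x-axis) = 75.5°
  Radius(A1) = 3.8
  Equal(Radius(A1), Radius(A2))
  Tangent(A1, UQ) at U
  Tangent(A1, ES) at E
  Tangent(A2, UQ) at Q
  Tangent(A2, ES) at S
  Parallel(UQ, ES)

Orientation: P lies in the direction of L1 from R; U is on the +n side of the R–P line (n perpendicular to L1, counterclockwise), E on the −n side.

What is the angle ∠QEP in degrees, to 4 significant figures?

6.293°

The slot axis is L1's direction at 75.5°, so u = (cos 75.5°, sin 75.5°) = (0.2504, 0.9681) and n = (−sin 75.5°, cos 75.5°) = (-0.9681, 0.2504). R is at the origin and P lies 33.6 along u from R, so P = 33.6·u = (8.413, 32.53). Tangency of A1 to both parallel lines with radius 3.8 puts U and E at R ± 3.8·n: U = (-3.679, 0.9514), E = (3.679, -0.9514). Equal radii place Q and S the same way about P: Q = P + 3.8·n = (4.734, 33.48), S = P − 3.8·n = (12.09, 31.58). Then cos ∠QEP = EQ·EP / (|EQ||EP|), giving 6.293°.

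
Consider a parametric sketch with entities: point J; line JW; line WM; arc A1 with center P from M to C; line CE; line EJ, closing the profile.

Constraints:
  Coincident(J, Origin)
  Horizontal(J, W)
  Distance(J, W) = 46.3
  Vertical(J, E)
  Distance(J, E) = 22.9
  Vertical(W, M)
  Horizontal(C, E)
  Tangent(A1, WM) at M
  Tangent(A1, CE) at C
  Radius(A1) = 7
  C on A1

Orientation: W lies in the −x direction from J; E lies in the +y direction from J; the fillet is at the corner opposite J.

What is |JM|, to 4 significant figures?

48.95

J is at the origin; J and W share the same y with |JW| = 46.3 and W on the −x side, so W = (-46.30, 0.000). JE is vertical with |JE| = 22.9 and E on the +y side, so E = (0.000, 22.90). The virtual corner opposite J is at (-46.30, 22.90). Tangency of A1 to WM means the radius PM is perpendicular to WM and since A1 is tangent to CE there, PC ⟂ CE, with radius 7.0, so the center P sits 7.0 in from both sides at P = (-39.30, 15.90). That places the tangent points at M = (-46.30, 15.90) on WM and C = (-39.30, 22.90) on CE. Then |JM| = |M − J| = 48.95.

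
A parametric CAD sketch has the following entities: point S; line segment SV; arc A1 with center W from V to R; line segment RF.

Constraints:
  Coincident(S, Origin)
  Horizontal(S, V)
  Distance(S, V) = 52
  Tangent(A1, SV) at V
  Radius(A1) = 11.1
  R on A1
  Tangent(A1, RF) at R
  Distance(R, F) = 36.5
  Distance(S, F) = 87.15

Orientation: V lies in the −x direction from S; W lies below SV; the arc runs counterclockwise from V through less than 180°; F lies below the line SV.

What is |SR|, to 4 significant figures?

62.31

Checks: |WV| = 11.10 ✓; |WR| = 11.10 ✓; ∠(WR, RF) = 90.00° ✓; |RF| = 36.50 ✓; |SF| = 87.15 ✓.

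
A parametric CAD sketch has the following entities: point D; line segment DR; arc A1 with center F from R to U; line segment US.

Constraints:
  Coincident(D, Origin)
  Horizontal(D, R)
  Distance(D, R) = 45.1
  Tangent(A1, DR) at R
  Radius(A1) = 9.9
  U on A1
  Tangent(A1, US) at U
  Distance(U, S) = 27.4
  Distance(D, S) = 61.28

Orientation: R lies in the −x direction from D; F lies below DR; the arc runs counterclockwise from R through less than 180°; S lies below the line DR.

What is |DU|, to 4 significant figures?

56.06

Checks: |FU| = 9.900 ✓; ∠(FU, US) = 90.00° ✓; |US| = 27.40 ✓; |DS| = 61.28 ✓.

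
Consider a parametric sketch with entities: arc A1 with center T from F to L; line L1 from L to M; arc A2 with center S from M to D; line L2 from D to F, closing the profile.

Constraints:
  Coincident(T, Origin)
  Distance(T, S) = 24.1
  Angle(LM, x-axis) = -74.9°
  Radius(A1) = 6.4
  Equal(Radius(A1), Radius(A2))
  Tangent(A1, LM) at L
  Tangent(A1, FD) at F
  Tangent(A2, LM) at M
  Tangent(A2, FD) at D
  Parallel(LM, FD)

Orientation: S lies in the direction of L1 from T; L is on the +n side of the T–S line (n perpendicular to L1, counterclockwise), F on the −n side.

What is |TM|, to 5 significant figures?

24.935

The slot axis is L1's direction at -74.9°, so u = (cos -74.9°, sin -74.9°) = (0.26050, -0.96547) and n = (−sin -74.9°, cos -74.9°) = (0.96547, 0.26050). T is at the origin and S lies 24.1 along u from T, so S = 24.1·u = (6.2782, -23.268). Tangency of A1 to both parallel lines with radius 6.4 puts L and F at T ± 6.4·n: L = (6.1790, 1.6672), F = (-6.1790, -1.6672). Equal radii place M and D the same way about S: M = S + 6.4·n = (12.457, -21.601), D = S − 6.4·n = (0.099134, -24.935). Then |TM| = |M − T| = 24.935.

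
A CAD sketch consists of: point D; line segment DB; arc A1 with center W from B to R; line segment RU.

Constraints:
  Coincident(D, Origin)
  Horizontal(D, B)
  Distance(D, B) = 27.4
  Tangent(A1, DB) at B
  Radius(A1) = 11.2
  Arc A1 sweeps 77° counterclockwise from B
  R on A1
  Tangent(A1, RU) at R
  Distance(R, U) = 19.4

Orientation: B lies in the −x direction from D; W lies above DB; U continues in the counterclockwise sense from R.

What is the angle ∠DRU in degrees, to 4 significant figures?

104.8°

D is at the origin; D and B share the same y with |DB| = 27.4 and B on the −x side, so B = (-27.40, 0.000). The tangent condition forces WB to be normal to DB, so W = B + (0, 11.2) = (-27.40, 11.20). On A1, B sits at bearing -90° from W; a 77° counterclockwise sweep puts R at bearing -13°, so R = W + 11.2·(cos -13°, sin -13°) = (-16.49, 8.681). Tangency of A1 to RU means the radius WR is perpendicular to RU, so RU runs along (−sin -13°, cos -13°); with |RU| = 19.4, U = (-12.12, 27.58). Then cos ∠DRU = RD·RU / (|RD||RU|), giving 104.8°.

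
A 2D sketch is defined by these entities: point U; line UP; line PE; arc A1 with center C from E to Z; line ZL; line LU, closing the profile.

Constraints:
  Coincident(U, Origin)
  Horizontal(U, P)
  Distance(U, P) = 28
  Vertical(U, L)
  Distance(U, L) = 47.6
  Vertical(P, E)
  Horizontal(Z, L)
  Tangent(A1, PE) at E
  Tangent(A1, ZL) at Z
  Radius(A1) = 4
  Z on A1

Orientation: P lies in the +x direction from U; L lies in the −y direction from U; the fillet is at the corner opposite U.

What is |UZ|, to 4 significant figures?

53.31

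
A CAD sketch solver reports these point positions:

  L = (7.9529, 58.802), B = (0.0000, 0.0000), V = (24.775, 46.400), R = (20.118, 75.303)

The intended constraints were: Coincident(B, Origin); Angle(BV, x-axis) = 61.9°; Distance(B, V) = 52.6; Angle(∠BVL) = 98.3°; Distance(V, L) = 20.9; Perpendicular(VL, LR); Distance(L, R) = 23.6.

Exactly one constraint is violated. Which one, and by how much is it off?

Distance(L, R) = 23.6 — off by 3.10.

B = (0.00, 0.00) ✓; BV at 61.90° ✓; |BV| = 52.60 ✓; ∠BVL = 98.30° ✓; |VL| = 20.90 ✓; ∠(VL, LR) = 90.00° ✓; |LR| = 20.50 ✗.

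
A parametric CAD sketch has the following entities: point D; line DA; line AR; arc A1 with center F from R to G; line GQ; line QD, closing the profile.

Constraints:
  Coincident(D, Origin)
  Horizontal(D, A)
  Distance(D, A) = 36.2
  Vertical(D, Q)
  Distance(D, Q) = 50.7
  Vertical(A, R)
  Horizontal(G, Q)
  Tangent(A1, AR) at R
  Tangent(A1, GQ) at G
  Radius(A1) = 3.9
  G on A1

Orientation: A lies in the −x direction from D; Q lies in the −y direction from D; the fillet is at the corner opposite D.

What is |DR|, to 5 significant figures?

59.167

D is at the origin; D and A share the same y with |DA| = 36.2 and A on the −x side, so A = (-36.200, 0.0000). DQ is vertical with |DQ| = 50.7 and Q on the −y side, so Q = (0.0000, -50.700). The virtual corner opposite D is at (-36.200, -50.700). Since A1 is tangent to AR there, FR ⟂ AR and A1 meets GQ tangentially, so FG is at right angles to GQ, with radius 3.9, so the center F sits 3.9 in from both sides at F = (-32.300, -46.800). That places the tangent points at R = (-36.200, -46.800) on AR and G = (-32.300, -50.700) on GQ. Then |DR| = |R − D| = 59.167.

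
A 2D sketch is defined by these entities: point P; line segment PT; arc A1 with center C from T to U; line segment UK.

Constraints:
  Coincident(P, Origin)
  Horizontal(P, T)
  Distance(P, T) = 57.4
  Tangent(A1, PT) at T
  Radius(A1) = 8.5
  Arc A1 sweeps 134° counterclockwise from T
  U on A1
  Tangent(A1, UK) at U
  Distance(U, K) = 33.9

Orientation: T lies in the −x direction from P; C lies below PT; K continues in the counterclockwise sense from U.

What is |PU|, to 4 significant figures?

65.13

P is at the origin; PT is horizontal with |PT| = 57.4 and T on the −x side, so T = (-57.40, 0.000). Since A1 is tangent to PT there, CT ⟂ PT, so C = T + (0, -8.5) = (-57.40, -8.500). On A1, T sits at bearing 90° from C; a 134° counterclockwise sweep puts U at bearing 224°, so U = C + 8.5·(cos 224°, sin 224°) = (-63.51, -14.40). Then |PU| = |U − P| = 65.13.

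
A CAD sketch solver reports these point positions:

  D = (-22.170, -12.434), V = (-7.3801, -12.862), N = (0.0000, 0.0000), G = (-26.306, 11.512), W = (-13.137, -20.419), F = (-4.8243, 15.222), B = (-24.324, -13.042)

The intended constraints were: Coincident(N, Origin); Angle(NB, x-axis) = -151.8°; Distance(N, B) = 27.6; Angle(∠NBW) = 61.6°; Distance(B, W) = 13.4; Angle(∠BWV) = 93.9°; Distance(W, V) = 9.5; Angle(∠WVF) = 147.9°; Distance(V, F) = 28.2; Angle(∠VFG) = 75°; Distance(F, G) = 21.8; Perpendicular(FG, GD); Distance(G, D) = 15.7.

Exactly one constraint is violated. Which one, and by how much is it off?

Distance(G, D) = 15.7 — off by 8.60.

N = (0.00, 0.00) ✓; NB at -151.8° ✓; |NB| = 27.60 ✓; ∠NBW = 61.60° ✓; |BW| = 13.40 ✓; ∠BWV = 93.90° ✓; |WV| = 9.500 ✓; ∠WVF = 147.9° ✓; |VF| = 28.20 ✓; ∠VFG = 75.00° ✓; |FG| = 21.80 ✓; ∠(FG, GD) = 90.00° ✓; |GD| = 24.30 ✗.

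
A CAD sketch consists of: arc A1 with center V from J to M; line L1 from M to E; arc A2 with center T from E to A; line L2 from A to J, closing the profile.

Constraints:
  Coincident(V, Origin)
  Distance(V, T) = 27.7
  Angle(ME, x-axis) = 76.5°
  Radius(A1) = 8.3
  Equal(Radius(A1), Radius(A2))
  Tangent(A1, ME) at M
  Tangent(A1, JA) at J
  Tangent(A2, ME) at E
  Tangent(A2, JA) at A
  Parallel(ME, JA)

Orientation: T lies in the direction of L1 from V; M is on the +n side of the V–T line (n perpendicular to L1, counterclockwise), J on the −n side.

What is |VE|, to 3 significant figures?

28.9

The slot axis is L1's direction at 76.5°, so u = (cos 76.5°, sin 76.5°) = (0.233, 0.972) and n = (−sin 76.5°, cos 76.5°) = (-0.972, 0.233). V is at the origin and T lies 27.7 along u from V, so T = 27.7·u = (6.47, 26.9). Tangency of A1 to both parallel lines with radius 8.3 puts M and J at V ± 8.3·n: M = (-8.07, 1.94), J = (8.07, -1.94). Equal radii place E and A the same way about T: E = T + 8.3·n = (-1.60, 28.9), A = T − 8.3·n = (14.5, 25.0). Then |VE| = |E − V| = 28.9.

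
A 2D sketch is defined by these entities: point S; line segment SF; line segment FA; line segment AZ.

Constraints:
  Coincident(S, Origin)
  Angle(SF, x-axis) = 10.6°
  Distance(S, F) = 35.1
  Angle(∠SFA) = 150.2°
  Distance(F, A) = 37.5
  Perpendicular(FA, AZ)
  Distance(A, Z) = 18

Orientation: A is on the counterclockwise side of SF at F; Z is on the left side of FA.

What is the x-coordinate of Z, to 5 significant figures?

51.393

∠SFA = 150.2°, so FA runs at 10.6° + (180° − 150.2°) = 40.400° from the x-axis; with |FA| = 37.5, A = F + 37.5·(cos 40.400°, sin 40.400°) = (63.059, 30.761). The perpendicularity gives AZ at right angles to FA; with |AZ| = 18.0 on the left of FA, Z = A + 18.0·(-0.64812, 0.76154) = (51.393, 44.469). So Z.x = 51.393.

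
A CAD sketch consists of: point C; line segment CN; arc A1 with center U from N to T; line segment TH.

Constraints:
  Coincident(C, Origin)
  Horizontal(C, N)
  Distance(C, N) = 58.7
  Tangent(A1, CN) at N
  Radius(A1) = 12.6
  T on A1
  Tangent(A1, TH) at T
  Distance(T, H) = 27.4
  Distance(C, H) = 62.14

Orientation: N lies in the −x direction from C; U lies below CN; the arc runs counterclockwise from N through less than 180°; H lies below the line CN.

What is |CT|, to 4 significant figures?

70.72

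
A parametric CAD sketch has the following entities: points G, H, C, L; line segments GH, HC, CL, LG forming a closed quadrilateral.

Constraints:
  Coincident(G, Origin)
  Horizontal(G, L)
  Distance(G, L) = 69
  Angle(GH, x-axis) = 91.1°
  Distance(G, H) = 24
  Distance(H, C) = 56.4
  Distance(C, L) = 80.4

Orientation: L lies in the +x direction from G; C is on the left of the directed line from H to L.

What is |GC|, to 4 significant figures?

77.30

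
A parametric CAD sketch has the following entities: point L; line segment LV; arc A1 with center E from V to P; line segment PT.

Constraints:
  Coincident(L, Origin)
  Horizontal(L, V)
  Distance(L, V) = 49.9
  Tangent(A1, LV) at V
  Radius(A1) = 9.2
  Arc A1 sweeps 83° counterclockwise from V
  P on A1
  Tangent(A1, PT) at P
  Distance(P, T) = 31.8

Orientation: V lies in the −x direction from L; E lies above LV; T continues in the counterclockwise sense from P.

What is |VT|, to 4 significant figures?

41.72

On A1, V sits at bearing -90° from E; an 83° counterclockwise sweep puts P at bearing -7°, so P = E + 9.2·(cos -7°, sin -7°) = (-40.77, 8.079). The tangent condition forces EP to be normal to PT, so PT runs along (−sin -7°, cos -7°); with |PT| = 31.8, T = (-36.89, 39.64). Then |VT| = |T − V| = 41.72.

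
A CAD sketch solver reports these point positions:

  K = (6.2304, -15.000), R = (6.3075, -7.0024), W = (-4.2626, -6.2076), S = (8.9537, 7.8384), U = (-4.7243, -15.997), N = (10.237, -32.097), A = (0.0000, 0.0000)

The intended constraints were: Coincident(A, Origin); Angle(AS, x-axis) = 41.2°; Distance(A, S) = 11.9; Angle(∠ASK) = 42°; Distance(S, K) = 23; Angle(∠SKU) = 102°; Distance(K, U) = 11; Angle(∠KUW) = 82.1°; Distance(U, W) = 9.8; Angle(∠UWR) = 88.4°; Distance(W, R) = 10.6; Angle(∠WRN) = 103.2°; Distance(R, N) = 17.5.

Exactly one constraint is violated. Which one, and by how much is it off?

Distance(R, N) = 17.5 — off by 7.90.

A = (0.00, 0.00) ✓; AS at 41.20° ✓; |AS| = 11.90 ✓; ∠ASK = 42.00° ✓; |SK| = 23.00 ✓; ∠SKU = 102.0° ✓; |KU| = 11.00 ✓; ∠KUW = 82.10° ✓; |UW| = 9.800 ✓; ∠UWR = 88.40° ✓; |WR| = 10.60 ✓; ∠WRN = 103.2° ✓; |RN| = 25.40 ✗.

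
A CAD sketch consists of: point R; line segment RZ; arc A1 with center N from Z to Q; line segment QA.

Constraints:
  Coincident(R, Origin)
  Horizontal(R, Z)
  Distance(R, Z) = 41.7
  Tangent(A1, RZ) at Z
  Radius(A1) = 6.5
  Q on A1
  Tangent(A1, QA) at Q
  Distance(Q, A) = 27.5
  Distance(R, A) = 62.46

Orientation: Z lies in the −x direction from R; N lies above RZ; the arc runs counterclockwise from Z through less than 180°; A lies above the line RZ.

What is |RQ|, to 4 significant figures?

38.06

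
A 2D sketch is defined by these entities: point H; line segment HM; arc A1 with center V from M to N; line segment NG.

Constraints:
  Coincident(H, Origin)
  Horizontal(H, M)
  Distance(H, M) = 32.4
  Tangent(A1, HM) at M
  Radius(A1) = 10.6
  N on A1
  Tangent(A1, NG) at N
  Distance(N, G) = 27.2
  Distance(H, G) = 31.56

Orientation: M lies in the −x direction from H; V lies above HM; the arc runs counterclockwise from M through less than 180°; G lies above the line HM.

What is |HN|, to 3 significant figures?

23.7

Checks: |VN| = 10.60 ✓; ∠(VN, NG) = 90.00° ✓; |NG| = 27.20 ✓; |HG| = 31.56 ✓.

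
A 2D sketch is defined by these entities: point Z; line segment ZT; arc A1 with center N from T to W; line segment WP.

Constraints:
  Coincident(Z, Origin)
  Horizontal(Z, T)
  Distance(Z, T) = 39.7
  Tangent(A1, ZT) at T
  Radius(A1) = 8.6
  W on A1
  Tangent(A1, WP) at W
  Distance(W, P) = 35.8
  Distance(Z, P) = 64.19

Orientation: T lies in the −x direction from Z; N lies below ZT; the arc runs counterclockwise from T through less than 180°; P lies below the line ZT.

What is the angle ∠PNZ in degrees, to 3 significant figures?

112°

Z is at the origin; ZT is horizontal with |ZT| = 39.7 and T on the −x side, so T = (-39.7, 0.00). Tangency of A1 to ZT means the radius NT is perpendicular to ZT, so N = T + (0, -8.6) = (-39.7, -8.60). Since NW ⟂ WP (tangency), |NP| = √(8.6² + 35.8²) = 36.8 regardless of where W sits on A1. So P lies on both circle(Z, 64.19) and circle(N, 36.8); the below-ZT intersection is P = (-45.9, -44.9). W is the foot of the tangent from P: W = (-48.3, -9.18).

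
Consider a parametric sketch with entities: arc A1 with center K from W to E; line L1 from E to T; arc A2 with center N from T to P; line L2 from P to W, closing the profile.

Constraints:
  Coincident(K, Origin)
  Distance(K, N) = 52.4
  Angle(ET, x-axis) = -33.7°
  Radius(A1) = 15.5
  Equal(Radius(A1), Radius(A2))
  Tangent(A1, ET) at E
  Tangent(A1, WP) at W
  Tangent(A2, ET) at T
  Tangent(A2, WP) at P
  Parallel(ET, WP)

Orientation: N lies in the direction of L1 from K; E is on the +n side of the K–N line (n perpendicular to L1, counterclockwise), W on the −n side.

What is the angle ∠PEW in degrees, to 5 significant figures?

59.391°

The slot axis is L1's direction at -33.7°, so u = (cos -33.7°, sin -33.7°) = (0.83195, -0.55484) and n = (−sin -33.7°, cos -33.7°) = (0.55484, 0.83195). K is at the origin and N lies 52.4 along u from K, so N = 52.4·u = (43.594, -29.074). Tangency of A1 to both parallel lines with radius 15.5 puts E and W at K ± 15.5·n: E = (8.6001, 12.895), W = (-8.6001, -12.895). Equal radii place T and P the same way about N: T = N + 15.5·n = (52.194, -16.179), P = N − 15.5·n = (34.994, -41.969). Then cos ∠PEW = EP·EW / (|EP||EW|), giving 59.391°.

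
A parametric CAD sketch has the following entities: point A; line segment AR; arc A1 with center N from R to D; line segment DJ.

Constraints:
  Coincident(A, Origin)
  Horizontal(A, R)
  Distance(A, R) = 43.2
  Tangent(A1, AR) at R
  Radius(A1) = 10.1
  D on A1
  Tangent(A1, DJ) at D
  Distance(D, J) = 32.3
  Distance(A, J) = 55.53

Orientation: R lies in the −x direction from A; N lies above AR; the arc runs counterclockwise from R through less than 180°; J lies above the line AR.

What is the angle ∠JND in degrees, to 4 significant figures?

72.64°

A is at the origin; A and R share the same y with |AR| = 43.2 and R on the −x side, so R = (-43.20, 0.000). Tangency of A1 to AR means the radius NR is perpendicular to AR, so N = R + (0, 10.1) = (-43.20, 10.10). Since ND ⟂ DJ (tangency), |NJ| = √(10.1² + 32.3²) = 33.84 regardless of where D sits on A1. So J lies on both circle(A, 55.53) and circle(N, 33.84); the above-AR intersection is J = (-35.17, 42.98). D is the foot of the tangent from J: D = (-33.12, 10.74).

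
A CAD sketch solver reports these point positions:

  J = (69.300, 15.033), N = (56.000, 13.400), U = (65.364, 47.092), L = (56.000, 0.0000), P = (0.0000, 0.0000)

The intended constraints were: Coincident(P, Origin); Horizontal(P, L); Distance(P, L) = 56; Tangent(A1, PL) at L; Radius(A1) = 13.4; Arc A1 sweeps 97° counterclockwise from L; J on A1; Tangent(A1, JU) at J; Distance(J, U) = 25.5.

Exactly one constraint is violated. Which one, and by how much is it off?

Distance(J, U) = 25.5 — off by 6.80.

P = (0.00, 0.00) ✓; P.y = 0.00, L.y = 0.00 ✓; |PL| = 56.00 ✓; ∠(NL, LP) = 90.00° ✓; |NL| = 13.40 ✓; bearing(N→J) − bearing(N→L) = 97.00° ✓; |NJ| = 13.40 ✓; ∠(NJ, JU) = 90.00° ✓; |JU| = 32.30 ✗.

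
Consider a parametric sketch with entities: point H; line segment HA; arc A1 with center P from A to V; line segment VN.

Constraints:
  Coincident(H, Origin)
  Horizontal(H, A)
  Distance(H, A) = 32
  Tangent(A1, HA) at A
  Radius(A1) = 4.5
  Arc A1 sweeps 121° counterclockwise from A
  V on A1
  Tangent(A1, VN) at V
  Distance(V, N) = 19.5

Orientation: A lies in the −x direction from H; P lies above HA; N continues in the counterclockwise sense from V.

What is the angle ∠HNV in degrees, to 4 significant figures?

27.36°

On A1, A sits at bearing -90° from P; a 121° counterclockwise sweep puts V at bearing 31°, so V = P + 4.5·(cos 31°, sin 31°) = (-28.14, 6.818). Since A1 is tangent to VN there, PV ⟂ VN, so VN runs along (−sin 31°, cos 31°); with |VN| = 19.5, N = (-38.19, 23.53). Then cos ∠HNV = NH·NV / (|NH||NV|), giving 27.36°.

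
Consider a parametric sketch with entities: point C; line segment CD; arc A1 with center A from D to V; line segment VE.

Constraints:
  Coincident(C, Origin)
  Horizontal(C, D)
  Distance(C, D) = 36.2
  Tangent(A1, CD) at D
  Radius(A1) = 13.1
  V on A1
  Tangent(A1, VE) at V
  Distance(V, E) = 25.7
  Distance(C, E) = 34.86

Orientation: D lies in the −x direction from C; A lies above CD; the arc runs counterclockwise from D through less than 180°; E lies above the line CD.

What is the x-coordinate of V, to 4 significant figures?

-24.10

C is at the origin; CD is horizontal with |CD| = 36.2 and D on the −x side, so D = (-36.20, 0.000). Tangency of A1 to CD means the radius AD is perpendicular to CD, so A = D + (0, 13.1) = (-36.20, 13.10). Since AV ⟂ VE (tangency), |AE| = √(13.1² + 25.7²) = 28.85 regardless of where V sits on A1. So E lies on both circle(C, 34.86) and circle(A, 28.85); the above-CD intersection is E = (-14.25, 31.81). V is the foot of the tangent from E: V = (-24.10, 8.078).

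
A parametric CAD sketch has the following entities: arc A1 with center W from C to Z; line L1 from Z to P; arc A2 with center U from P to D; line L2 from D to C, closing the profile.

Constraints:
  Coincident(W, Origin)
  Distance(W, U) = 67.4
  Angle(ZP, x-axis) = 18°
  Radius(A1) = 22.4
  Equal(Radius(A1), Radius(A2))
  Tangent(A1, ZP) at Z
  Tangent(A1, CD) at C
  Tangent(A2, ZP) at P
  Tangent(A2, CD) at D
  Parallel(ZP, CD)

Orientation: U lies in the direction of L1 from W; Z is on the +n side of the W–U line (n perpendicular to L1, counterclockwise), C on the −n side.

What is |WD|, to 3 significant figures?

71.0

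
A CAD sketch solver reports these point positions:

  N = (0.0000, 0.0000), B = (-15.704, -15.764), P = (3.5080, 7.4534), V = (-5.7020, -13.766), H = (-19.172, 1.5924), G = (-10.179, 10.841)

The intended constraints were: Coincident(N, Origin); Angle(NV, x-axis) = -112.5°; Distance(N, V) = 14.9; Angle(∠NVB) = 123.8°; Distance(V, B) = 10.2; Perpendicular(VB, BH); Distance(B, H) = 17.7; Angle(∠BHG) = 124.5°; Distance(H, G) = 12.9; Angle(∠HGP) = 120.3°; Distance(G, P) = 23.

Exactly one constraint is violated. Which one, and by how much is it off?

Distance(G, P) = 23 — off by 8.90.

N = (0.00, 0.00) ✓; NV at -112.5° ✓; |NV| = 14.90 ✓; ∠NVB = 123.8° ✓; |VB| = 10.20 ✓; ∠(VB, BH) = 90.00° ✓; |BH| = 17.70 ✓; ∠BHG = 124.5° ✓; |HG| = 12.90 ✓; ∠HGP = 120.3° ✓; |GP| = 14.10 ✗.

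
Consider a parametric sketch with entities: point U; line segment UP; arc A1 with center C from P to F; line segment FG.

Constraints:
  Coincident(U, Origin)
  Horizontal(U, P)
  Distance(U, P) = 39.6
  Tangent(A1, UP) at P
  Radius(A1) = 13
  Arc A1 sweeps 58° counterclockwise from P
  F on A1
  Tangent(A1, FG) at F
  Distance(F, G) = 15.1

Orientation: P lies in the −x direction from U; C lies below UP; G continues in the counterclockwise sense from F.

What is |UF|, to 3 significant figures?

51.0

A1 meets UP tangentially, so CP is at right angles to UP, so C = P + (0, -13) = (-39.6, -13.0). On A1, P sits at bearing 90° from C; a 58° counterclockwise sweep puts F at bearing 148°, so F = C + 13.0·(cos 148°, sin 148°) = (-50.6, -6.11). Then |UF| = |F − U| = 51.0.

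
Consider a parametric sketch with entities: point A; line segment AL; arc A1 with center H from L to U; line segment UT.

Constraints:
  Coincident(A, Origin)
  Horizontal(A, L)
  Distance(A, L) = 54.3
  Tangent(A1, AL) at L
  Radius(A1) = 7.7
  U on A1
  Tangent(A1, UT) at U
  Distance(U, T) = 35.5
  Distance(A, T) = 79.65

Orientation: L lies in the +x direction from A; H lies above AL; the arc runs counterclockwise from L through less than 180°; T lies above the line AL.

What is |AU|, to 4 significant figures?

62.21

Checks: ∠(HL, LA) = 90.00° ✓; |HU| = 7.700 ✓; ∠(HU, UT) = 90.00° ✓; |UT| = 35.50 ✓; |AT| = 79.65 ✓.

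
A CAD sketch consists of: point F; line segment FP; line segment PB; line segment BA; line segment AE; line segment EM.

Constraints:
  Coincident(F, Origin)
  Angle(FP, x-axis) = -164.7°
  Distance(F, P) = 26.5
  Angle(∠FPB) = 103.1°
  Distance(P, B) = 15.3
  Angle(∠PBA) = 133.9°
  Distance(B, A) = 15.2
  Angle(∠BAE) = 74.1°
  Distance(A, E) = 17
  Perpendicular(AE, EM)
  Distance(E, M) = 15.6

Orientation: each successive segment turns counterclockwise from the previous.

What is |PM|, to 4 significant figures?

6.238

F is at the origin; FP runs at -164.7° with length 26.5, so P = (-25.56, -6.993). ∠FPB = 103.1° gives PB at -87.80° from the x-axis; with |PB| = 15.3, B = (-24.97, -22.28). ∠PBA = 133.9° gives BA at -41.70° from the x-axis; with |BA| = 15.2, A = (-13.62, -32.39). ∠BAE = 74.1° gives AE at 64.20° from the x-axis; with |AE| = 17.0, E = (-6.226, -17.09). The perpendicularity gives EM at right angles to AE, so EM runs at 154.2°; with |EM| = 15.6, M = (-20.27, -10.30). Then |PM| = |M − P| = 6.238.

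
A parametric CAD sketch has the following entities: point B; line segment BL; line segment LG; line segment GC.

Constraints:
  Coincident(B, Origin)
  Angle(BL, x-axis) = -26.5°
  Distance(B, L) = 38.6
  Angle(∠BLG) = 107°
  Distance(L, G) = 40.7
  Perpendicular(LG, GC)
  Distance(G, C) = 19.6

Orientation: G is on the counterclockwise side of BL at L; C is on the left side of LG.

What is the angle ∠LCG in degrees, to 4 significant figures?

64.29°

B is at the origin; BL runs at -26.5° with length 38.6, so L = 38.6·(cos -26.5°, sin -26.5°) = (34.54, -17.22). ∠BLG = 107.0°, so LG runs at -26.5° + (180° − 107.0°) = 46.50° from the x-axis; with |LG| = 40.7, G = L + 40.7·(cos 46.50°, sin 46.50°) = (62.56, 12.30). LG ⟂ GC; with |GC| = 19.6 on the left of LG, C = G + 19.6·(-0.7254, 0.6884) = (48.34, 25.79). Then cos ∠LCG = CL·CG / (|CL||CG|), giving 64.29°.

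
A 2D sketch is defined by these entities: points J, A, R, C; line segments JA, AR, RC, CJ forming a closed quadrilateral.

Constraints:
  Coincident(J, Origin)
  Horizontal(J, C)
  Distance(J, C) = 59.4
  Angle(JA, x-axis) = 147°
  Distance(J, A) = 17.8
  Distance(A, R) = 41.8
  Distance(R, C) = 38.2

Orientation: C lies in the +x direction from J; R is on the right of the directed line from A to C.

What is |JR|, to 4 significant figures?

24.17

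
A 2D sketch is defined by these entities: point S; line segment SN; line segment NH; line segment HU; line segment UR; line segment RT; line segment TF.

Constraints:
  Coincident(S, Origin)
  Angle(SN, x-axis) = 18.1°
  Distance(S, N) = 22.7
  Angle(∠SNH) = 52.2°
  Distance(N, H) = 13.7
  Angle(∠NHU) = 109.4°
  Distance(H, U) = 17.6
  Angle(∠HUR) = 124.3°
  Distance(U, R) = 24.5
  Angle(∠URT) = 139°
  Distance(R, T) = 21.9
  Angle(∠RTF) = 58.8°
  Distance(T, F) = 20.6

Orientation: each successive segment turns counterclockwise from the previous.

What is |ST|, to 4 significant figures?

38.13

∠HUR = 124.3° gives UR at -87.80° from the x-axis; with |UR| = 24.5, R = (-2.975, -20.22). ∠URT = 139.0° gives RT at -46.80° from the x-axis; with |RT| = 21.9, T = (12.02, -36.18). Then |ST| = |T − S| = 38.13.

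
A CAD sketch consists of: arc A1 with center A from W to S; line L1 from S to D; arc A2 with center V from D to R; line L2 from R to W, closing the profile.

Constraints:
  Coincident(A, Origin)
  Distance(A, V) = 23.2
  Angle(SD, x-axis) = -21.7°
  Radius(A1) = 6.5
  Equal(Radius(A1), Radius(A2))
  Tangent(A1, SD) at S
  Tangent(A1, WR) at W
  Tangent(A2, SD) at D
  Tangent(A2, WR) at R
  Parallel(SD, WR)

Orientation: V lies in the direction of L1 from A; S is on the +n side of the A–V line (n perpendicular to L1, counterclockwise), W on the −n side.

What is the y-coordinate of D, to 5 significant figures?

-2.5388

The slot axis is L1's direction at -21.7°, so u = (cos -21.7°, sin -21.7°) = (0.92913, -0.36975) and n = (−sin -21.7°, cos -21.7°) = (0.36975, 0.92913). A is at the origin and V lies 23.2 along u from A, so V = 23.2·u = (21.556, -8.5781). Tangency of A1 to both parallel lines with radius 6.5 puts S and W at A ± 6.5·n: S = (2.4034, 6.0394), W = (-2.4034, -6.0394). Equal radii place D and R the same way about V: D = V + 6.5·n = (23.959, -2.5388), R = V − 6.5·n = (19.153, -14.617). So D.y = -2.5388.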